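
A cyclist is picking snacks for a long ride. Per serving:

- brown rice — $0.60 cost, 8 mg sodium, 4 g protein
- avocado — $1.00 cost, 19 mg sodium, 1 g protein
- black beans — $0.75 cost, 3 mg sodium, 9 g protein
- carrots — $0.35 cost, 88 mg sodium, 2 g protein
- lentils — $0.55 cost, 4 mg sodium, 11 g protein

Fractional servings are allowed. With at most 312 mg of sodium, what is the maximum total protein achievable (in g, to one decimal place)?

936.0 g

Protein per mg sodium: black beans 3, lentils 2.75, brown rice 0.5, avocado 0.05263, carrots 0.02273.
With no serving limits, spend the whole sodium allowance on black beans: 312 mg / 3 mg × 9 g = 936.0 g.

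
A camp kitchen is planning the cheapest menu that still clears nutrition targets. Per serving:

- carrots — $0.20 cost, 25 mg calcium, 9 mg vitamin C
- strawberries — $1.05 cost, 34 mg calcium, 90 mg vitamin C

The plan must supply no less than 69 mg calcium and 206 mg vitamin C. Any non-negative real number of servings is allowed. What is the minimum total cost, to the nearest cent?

$2.40

carrots only: max(69/25, 206/9) = 22.89 servings → $4.58.
strawberries only: max(69/34, 206/90) = 2.289 servings → $2.40.
carrots + strawberries: the both-tight solution has a negative serving — not a feasible corner.
The minimum over all feasible corners is $2.40.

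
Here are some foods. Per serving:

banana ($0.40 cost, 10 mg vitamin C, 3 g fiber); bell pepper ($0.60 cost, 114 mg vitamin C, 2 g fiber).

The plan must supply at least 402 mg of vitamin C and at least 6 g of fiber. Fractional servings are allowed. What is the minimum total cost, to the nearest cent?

With two linear requirements the optimum uses one or two foods; enumerate the corners.
banana only: max(402/10, 6/3) = 40.2 servings → $16.08.
bell pepper only: max(402/114, 6/2) = 3.526 servings → $2.12.
banana + bell pepper: intersection lies outside the first quadrant.
Cheapest feasible corner: $2.12.

$2.12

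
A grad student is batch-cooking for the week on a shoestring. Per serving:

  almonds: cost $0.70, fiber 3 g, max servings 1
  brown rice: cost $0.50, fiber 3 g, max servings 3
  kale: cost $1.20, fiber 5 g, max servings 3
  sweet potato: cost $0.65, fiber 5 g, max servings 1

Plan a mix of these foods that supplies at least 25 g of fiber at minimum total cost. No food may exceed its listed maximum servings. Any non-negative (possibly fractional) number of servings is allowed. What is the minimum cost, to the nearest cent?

Cost per g of fiber: sweet potato $0.1300, brown rice $0.1667, almonds $0.2333, kale $0.2400.
Take 1 serving of sweet potato: +5.0 g fiber for $0.65 (total $0.65, still need 20.0 g).
Take 3 servings of brown rice: +9.0 g fiber for $1.50 (total $2.15, still need 11.0 g).
Take 1 serving of almonds: +3.0 g fiber for $0.70 (total $2.85, still need 8.0 g).
Take 1.6 servings of kale: +8.0 g fiber for $1.92 (total $4.77, still need 0.0 g).
Filling from the cheapest source first is optimal under one linear minimum: $4.77.

$4.77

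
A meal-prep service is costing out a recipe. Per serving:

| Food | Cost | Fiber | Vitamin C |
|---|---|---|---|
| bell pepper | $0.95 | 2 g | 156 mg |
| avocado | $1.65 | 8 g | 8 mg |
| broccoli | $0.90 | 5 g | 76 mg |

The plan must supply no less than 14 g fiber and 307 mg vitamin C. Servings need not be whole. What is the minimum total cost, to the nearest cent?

$2.96

Check every corner: each single food scaled to meet both minima, and each pair solved so both constraints bind.
bell pepper only: max(14/2, 307/156) = 7 servings → $6.65.
avocado only: max(14/8, 307/8) = 38.38 servings → $63.32.
broccoli only: max(14/5, 307/76) = 4.039 servings → $3.64.
bell pepper + avocado with both tight: 1.903 servings and 1.274 servings → $3.91.
bell pepper + broccoli with both tight: 0.75 servings and 2.5 servings → $2.96.
avocado + broccoli: the both-tight solution has a negative serving — not a feasible corner.
Cheapest feasible corner: $2.96.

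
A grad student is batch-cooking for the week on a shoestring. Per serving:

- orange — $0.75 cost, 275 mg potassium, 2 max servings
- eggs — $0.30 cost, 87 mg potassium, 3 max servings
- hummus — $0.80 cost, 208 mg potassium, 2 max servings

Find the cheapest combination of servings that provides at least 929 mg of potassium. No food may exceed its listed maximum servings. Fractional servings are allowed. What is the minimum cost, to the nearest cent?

Cost per mg of potassium: orange $0.0027, eggs $0.0034, hummus $0.0038.
Take 2 servings of orange: +550.0 mg potassium for $1.50 (total $1.50, still need 379.0 mg).
Take 3 servings of eggs: +261.0 mg potassium for $0.90 (total $2.40, still need 118.0 mg).
Take 0.5673 servings of hummus: +118.0 mg potassium for $0.45 (total $2.85, still need 0.0 mg).
Greedy by cheapest-per-mg is optimal for a single linear constraint, so the minimum cost is $2.85.

$2.85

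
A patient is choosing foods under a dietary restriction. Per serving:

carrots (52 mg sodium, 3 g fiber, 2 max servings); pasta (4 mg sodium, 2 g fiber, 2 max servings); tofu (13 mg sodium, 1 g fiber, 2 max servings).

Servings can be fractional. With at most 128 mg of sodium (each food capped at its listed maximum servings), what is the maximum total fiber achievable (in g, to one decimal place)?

11.4 g

Fiber per mg sodium: pasta 0.5, tofu 0.07692, carrots 0.05769.
Take 2 servings of pasta: uses 8 mg sodium, +4.0 g fiber (running total 4.0 g).
Take 2 servings of tofu: uses 26 mg sodium, +2.0 g fiber (running total 6.0 g).
Take 1.808 servings of carrots: uses 94 mg sodium, +5.4 g fiber (running total 11.4 g).
Greedy by best ratio exhausts the sodium allowance optimally: 11.4 g.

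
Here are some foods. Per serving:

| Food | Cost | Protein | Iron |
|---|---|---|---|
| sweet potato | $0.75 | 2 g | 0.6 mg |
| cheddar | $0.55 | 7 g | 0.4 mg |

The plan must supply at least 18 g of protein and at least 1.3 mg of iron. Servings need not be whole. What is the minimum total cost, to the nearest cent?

$1.75

sweet potato only: max(18/2, 1.3/0.6) = 9 servings → $6.75.
cheddar only: max(18/7, 1.3/0.4) = 3.25 servings → $1.79.
sweet potato + cheddar with both tight: 0.5588 servings and 2.412 servings → $1.75.
Cheapest feasible corner: $1.75.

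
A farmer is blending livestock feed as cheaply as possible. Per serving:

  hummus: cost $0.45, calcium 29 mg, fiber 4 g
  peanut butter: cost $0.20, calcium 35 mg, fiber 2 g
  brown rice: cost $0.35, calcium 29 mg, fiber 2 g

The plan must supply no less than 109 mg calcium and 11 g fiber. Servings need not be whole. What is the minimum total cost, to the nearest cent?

$1.10

hummus only: max(109/29, 11/4) = 3.759 servings → $1.69.
peanut butter only: max(109/35, 11/2) = 5.5 servings → $1.10.
brown rice only: max(109/29, 11/2) = 5.5 servings → $1.93.
hummus + peanut butter with both tight: 2.037 servings and 1.427 servings → $1.20.
hummus + brown rice with both tight: 1.741 servings and 2.017 servings → $1.49.
peanut butter + brown rice with both targets exact would need a negative amount; discard.
The minimum over all feasible corners is $1.10.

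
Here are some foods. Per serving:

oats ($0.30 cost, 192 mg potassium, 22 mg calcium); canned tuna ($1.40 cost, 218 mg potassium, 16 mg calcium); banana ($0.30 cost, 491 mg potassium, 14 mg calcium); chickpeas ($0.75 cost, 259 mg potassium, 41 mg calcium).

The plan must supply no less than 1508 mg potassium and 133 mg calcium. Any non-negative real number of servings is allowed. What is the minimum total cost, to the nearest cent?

$1.92

oats only: max(1508/192, 133/22) = 7.854 servings → $2.36.
canned tuna only: max(1508/218, 133/16) = 8.312 servings → $11.64.
banana only: max(1508/491, 133/14) = 9.5 servings → $2.85.
chickpeas only: max(1508/259, 133/41) = 5.822 servings → $4.37.
oats + canned tuna with both tight: 2.823 servings and 4.432 servings → $7.05.
oats + banana with both tight: 5.446 servings and 0.9416 servings → $1.92.
oats + chickpeas: the both-tight solution has a negative serving — not a feasible corner.
canned tuna + banana with both targets exact would need a negative amount; discard.
canned tuna + chickpeas with both tight: 5.712 servings and 1.015 servings → $8.76.
banana + chickpeas with both tight: 1.659 servings and 2.677 servings → $2.51.
The minimum over all feasible corners is $1.92.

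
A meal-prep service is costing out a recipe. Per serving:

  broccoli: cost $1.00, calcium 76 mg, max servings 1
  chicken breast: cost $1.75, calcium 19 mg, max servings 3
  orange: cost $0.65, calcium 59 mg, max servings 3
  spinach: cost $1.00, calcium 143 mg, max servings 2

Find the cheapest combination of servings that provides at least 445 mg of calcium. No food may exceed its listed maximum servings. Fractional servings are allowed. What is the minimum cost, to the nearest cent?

Cost per mg of calcium: spinach $0.0070, orange $0.0110, broccoli $0.0132, chicken breast $0.0921.
Take 2 servings of spinach: +286.0 mg calcium for $2.00 (total $2.00, still need 159.0 mg).
Take 2.695 servings of orange: +159.0 mg calcium for $1.75 (total $3.75, still need 0.0 mg).
Greedy by cheapest-per-mg is optimal for a single linear constraint, so the minimum cost is $3.75.

$3.75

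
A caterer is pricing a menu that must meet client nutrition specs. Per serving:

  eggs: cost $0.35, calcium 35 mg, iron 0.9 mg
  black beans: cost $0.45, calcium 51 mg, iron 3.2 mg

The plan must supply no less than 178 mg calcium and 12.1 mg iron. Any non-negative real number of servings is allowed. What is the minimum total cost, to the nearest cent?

With two linear requirements the optimum uses one or two foods; enumerate the corners.
eggs only: max(178/35, 12.1/0.9) = 13.44 servings → $4.71.
black beans only: max(178/51, 12.1/3.2) = 3.781 servings → $1.70.
eggs + black beans: the both-tight solution has a negative serving — not a feasible corner.
So the least-cost plan costs $1.70.

$1.70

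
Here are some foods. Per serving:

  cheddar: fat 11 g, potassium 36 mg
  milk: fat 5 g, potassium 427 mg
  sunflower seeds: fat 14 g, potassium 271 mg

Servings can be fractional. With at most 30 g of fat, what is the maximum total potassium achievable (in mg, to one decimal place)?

2562.0 mg

Potassium per g fat: milk 85.4, sunflower seeds 19.36, cheddar 3.273.
With no serving limits, spend the whole fat allowance on milk: 30 g / 5 g × 427 mg = 2562.0 mg.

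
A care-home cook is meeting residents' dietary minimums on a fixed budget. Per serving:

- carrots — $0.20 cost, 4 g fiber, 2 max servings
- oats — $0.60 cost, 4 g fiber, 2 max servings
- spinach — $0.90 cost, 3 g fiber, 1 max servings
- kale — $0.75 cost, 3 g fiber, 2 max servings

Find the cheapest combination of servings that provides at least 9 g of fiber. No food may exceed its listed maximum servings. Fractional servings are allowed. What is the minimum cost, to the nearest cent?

$0.55

Cost per g of fiber: carrots $0.0500, oats $0.1500, kale $0.2500, spinach $0.3000.
Take 2 servings of carrots: +8.0 g fiber for $0.40 (total $0.40, still need 1.0 g).
Take 0.25 servings of oats: +1.0 g fiber for $0.15 (total $0.55, still need 0.0 g).
Greedy by cheapest-per-g is optimal for a single linear constraint, so the minimum cost is $0.55.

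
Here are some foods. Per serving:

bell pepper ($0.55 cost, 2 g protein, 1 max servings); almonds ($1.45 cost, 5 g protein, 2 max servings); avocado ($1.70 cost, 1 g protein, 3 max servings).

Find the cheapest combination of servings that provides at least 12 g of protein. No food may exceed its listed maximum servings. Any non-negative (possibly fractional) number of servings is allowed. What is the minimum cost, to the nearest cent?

Cost per g of protein: bell pepper $0.2750, almonds $0.2900, avocado $1.7000.
Take 1 serving of bell pepper: +2.0 g protein for $0.55 (total $0.55, still need 10.0 g).
Take 2 servings of almonds: +10.0 g protein for $2.90 (total $3.45, still need 0.0 g).
Greedy by cheapest-per-g is optimal for a single linear constraint, so the minimum cost is $3.45.

$3.45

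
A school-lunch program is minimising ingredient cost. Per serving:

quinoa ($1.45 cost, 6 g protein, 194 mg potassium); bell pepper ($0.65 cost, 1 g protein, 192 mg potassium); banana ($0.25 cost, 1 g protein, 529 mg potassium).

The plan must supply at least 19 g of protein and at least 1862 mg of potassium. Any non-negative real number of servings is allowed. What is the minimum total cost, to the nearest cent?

$4.61

For a min-cost LP with two ≥-constraints, a basic feasible solution has at most two positive variables.
quinoa only: max(19/6, 1862/194) = 9.598 servings → $13.92.
bell pepper only: max(19/1, 1862/192) = 19 servings → $12.35.
banana only: max(19/1, 1862/529) = 19 servings → $4.75.
quinoa + bell pepper with both tight: 1.864 servings and 7.814 servings → $7.78.
quinoa + banana with both tight: 2.748 servings and 2.512 servings → $4.61.
bell pepper + banana with both targets exact would need a negative amount; discard.
The minimum over all feasible corners is $4.61.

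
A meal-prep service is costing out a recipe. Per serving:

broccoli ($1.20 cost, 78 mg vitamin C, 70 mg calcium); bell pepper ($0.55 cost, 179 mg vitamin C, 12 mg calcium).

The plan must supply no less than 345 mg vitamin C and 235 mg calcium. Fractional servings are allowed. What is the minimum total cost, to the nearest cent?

$4.20

Two binding constraints pin down two serving amounts, so the optimal mix uses at most two foods. The candidates are each food alone (scaled to the tighter of vitamin C/calcium) and each pair with both constraints tight.
broccoli only: max(345/78, 235/70) = 4.423 servings → $5.31.
bell pepper only: max(345/179, 235/12) = 19.58 servings → $10.77.
broccoli + bell pepper with both tight: 3.271 servings and 0.502 servings → $4.20.
The minimum over all feasible corners is $4.20.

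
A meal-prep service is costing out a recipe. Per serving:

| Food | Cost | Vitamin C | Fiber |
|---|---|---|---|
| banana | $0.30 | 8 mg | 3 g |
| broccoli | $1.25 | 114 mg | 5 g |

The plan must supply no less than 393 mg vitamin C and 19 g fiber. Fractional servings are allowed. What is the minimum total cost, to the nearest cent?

banana only: max(393/8, 19/3) = 49.12 servings → $14.74.
broccoli only: max(393/114, 19/5) = 3.8 servings → $4.75.
banana + broccoli with both tight: 0.6656 servings and 3.401 servings → $4.45.
The minimum over all feasible corners is $4.45.

$4.45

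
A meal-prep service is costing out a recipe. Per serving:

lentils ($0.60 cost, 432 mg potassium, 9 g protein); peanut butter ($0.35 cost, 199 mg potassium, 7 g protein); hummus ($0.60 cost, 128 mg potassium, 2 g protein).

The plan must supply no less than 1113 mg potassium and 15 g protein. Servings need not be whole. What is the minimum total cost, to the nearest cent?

lentils only: max(1113/432, 15/9) = 2.576 servings → $1.55.
peanut butter only: max(1113/199, 15/7) = 5.593 servings → $1.96.
hummus only: max(1113/128, 15/2) = 8.695 servings → $5.22.
lentils + peanut butter: intersection lies outside the first quadrant.
lentils + hummus: intersection lies outside the first quadrant.
peanut butter + hummus: the both-tight solution has a negative serving — not a feasible corner.
So the least-cost plan costs $1.55.

$1.55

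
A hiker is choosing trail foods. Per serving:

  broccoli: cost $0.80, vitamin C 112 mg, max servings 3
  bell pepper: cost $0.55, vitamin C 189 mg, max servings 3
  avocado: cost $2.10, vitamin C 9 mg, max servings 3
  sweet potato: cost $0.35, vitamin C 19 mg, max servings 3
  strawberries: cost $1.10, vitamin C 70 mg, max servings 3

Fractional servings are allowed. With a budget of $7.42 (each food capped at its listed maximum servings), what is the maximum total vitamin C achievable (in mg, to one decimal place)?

Vitamin C per dollar: bell pepper 343.6, broccoli 140, strawberries 63.64, sweet potato 54.29, avocado 4.286.
Take 3 servings of bell pepper: spends $1.65, +567.0 mg vitamin C (running total 567.0 mg).
Take 3 servings of broccoli: spends $2.40, +336.0 mg vitamin C (running total 903.0 mg).
Take 3 servings of strawberries: spends $3.30, +210.0 mg vitamin C (running total 1113.0 mg).
Take 0.2 servings of sweet potato: spends $0.07, +3.8 mg vitamin C (running total 1116.8 mg).
Filling greedily by vitamin C-per-dollar is optimal for one linear limit, giving 1116.8 mg.

1116.8 mg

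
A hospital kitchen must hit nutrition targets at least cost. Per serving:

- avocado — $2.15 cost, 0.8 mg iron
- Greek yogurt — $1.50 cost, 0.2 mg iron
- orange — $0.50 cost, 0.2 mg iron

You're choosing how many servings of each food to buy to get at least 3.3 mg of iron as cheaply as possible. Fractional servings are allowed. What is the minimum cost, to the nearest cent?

Cost per mg of iron: orange $2.5000, avocado $2.6875, Greek yogurt $7.5000.
With no serving limits, use only orange: 3.3 mg / 0.2 mg = 16.5 servings × $0.50 = $8.25.

$8.25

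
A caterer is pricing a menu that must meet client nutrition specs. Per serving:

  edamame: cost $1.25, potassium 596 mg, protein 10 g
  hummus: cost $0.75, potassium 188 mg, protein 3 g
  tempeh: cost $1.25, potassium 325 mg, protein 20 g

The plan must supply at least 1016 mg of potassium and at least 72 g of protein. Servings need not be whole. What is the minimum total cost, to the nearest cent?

$4.50

A basic optimal solution has at most two foods positive. Try each food alone and each pair with both targets met exactly.
edamame only: max(1016/596, 72/10) = 7.2 servings → $9.00.
hummus only: max(1016/188, 72/3) = 24 servings → $18.00.
tempeh only: max(1016/325, 72/20) = 3.6 servings → $4.50.
edamame + hummus with both targets exact would need a negative amount; discard.
edamame + tempeh: intersection lies outside the first quadrant.
hummus + tempeh with both targets exact would need a negative amount; discard.
So the least-cost plan costs $4.50.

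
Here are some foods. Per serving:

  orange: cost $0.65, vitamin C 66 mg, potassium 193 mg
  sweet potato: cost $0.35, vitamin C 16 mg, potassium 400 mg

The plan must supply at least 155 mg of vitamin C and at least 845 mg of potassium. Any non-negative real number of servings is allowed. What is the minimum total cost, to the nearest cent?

An LP optimum is at a vertex; with two nutrient constraints at most two foods are used. Check each candidate.
orange only: max(155/66, 845/193) = 4.378 servings → $2.85.
sweet potato only: max(155/16, 845/400) = 9.688 servings → $3.39.
orange + sweet potato with both tight: 2.08 servings and 1.109 servings → $1.74.
Cheapest feasible corner: $1.74.

$1.74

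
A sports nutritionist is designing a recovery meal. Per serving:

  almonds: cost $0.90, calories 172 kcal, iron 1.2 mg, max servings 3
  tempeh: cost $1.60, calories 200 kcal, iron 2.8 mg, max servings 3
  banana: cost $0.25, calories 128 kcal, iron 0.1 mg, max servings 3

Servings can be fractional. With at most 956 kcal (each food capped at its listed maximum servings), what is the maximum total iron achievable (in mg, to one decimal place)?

10.9 mg

Iron per kcal: tempeh 0.014, almonds 0.006977, banana 0.0007813.
Take 3 servings of tempeh: uses 600 kcal, +8.4 mg iron (running total 8.4 mg).
Take 2.07 servings of almonds: uses 356 kcal, +2.5 mg iron (running total 10.9 mg).
Greedy by best ratio exhausts the calories allowance optimally: 10.9 mg.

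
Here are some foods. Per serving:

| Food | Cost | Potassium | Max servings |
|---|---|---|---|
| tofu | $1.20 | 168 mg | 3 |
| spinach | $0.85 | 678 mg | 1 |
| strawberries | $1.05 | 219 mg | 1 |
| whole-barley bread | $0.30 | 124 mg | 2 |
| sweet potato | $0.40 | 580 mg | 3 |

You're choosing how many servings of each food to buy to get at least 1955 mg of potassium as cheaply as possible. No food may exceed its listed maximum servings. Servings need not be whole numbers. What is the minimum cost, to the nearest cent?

Cost per mg of potassium: sweet potato $0.0007, spinach $0.0013, whole-barley bread $0.0024, strawberries $0.0048, tofu $0.0071.
Take 3 servings of sweet potato: +1740.0 mg potassium for $1.20 (total $1.20, still need 215.0 mg).
Take 0.3171 servings of spinach: +215.0 mg potassium for $0.27 (total $1.47, still need 0.0 mg).
Filling from the cheapest source first is optimal under one linear minimum: $1.47.

$1.47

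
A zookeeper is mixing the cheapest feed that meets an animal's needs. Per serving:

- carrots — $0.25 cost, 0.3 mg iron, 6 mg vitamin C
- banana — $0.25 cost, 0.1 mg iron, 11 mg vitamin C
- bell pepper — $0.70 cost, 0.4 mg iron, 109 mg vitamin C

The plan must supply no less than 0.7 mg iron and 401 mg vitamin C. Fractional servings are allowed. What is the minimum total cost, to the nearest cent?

With two linear requirements the optimum uses one or two foods; enumerate the corners.
carrots only: max(0.7/0.3, 401/6) = 66.83 servings → $16.71.
banana only: max(0.7/0.1, 401/11) = 36.45 servings → $9.11.
bell pepper only: max(0.7/0.4, 401/109) = 3.679 servings → $2.58.
carrots + banana with both targets exact would need a negative amount; discard.
carrots + bell pepper: the both-tight solution has a negative serving — not a feasible corner.
banana + bell pepper: intersection lies outside the first quadrant.
So the least-cost plan costs $2.58.

$2.58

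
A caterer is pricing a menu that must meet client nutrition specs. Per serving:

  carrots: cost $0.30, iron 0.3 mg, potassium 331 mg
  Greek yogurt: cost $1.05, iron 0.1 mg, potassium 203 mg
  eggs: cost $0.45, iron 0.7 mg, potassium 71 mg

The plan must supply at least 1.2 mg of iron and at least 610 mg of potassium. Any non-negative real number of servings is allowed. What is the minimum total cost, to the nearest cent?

A basic optimal solution has at most two foods positive. Try each food alone and each pair with both targets met exactly.
carrots only: max(1.2/0.3, 610/331) = 4 servings → $1.20.
Greek yogurt only: max(1.2/0.1, 610/203) = 12 servings → $12.60.
eggs only: max(1.2/0.7, 610/71) = 8.592 servings → $3.87.
carrots + Greek yogurt: the both-tight solution has a negative serving — not a feasible corner.
carrots + eggs with both tight: 1.625 servings and 1.018 servings → $0.95.
Greek yogurt + eggs with both tight: 2.532 servings and 1.353 servings → $3.27.
So the least-cost plan costs $0.95.

$0.95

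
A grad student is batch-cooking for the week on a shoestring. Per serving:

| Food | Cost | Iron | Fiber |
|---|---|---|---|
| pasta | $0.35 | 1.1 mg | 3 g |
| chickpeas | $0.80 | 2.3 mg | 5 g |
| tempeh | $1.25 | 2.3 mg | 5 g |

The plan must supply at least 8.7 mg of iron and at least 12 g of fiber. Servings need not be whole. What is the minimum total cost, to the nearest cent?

pasta only: max(8.7/1.1, 12/3) = 7.909 servings → $2.77.
chickpeas only: max(8.7/2.3, 12/5) = 3.783 servings → $3.03.
tempeh only: max(8.7/2.3, 12/5) = 3.783 servings → $4.73.
pasta + chickpeas with both targets exact would need a negative amount; discard.
pasta + tempeh with both targets exact would need a negative amount; discard.
chickpeas + tempeh (both tight): parallel constraints — no distinct corner.
The minimum over all feasible corners is $2.77.

$2.77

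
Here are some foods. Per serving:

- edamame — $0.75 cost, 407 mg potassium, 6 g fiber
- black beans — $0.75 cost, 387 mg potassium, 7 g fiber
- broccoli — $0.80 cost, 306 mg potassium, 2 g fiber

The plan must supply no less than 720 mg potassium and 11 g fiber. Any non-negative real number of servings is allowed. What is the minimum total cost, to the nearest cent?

Check every corner: each single food scaled to meet both minima, and each pair solved so both constraints bind.
edamame only: max(720/407, 11/6) = 1.833 servings → $1.38.
black beans only: max(720/387, 11/7) = 1.86 servings → $1.40.
broccoli only: max(720/306, 11/2) = 5.5 servings → $4.40.
edamame + black beans with both tight: 1.486 servings and 0.2979 servings → $1.34.
edamame + broccoli: the both-tight solution has a negative serving — not a feasible corner.
black beans + broccoli with both tight: 1.408 servings and 0.5724 servings → $1.51.
So the least-cost plan costs $1.34.

$1.34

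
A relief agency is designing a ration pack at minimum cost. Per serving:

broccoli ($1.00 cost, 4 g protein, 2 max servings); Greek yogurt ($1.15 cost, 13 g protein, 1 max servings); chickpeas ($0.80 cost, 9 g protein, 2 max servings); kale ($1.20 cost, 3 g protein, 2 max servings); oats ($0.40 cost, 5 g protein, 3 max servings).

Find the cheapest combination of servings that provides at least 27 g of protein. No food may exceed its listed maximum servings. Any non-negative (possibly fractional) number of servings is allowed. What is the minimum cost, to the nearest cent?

Cost per g of protein: oats $0.0800, Greek yogurt $0.0885, chickpeas $0.0889, broccoli $0.2500, kale $0.4000.
Take 3 servings of oats: +15.0 g protein for $1.20 (total $1.20, still need 12.0 g).
Take 0.9231 servings of Greek yogurt: +12.0 g protein for $1.06 (total $2.26, still need 0.0 g).
Greedy by cheapest-per-g is optimal for a single linear constraint, so the minimum cost is $2.26.

$2.26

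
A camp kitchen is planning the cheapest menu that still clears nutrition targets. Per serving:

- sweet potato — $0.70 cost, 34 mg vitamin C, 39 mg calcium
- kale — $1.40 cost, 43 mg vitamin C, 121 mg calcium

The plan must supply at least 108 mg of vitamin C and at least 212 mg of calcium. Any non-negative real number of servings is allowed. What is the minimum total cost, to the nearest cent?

$2.86

Two binding constraints pin down two serving amounts, so the optimal mix uses at most two foods. The candidates are each food alone (scaled to the tighter of vitamin C/calcium) and each pair with both constraints tight.
sweet potato only: max(108/34, 212/39) = 5.436 servings → $3.81.
kale only: max(108/43, 212/121) = 2.512 servings → $3.52.
sweet potato + kale with both tight: 1.622 servings and 1.229 servings → $2.86.
The minimum over all feasible corners is $2.86.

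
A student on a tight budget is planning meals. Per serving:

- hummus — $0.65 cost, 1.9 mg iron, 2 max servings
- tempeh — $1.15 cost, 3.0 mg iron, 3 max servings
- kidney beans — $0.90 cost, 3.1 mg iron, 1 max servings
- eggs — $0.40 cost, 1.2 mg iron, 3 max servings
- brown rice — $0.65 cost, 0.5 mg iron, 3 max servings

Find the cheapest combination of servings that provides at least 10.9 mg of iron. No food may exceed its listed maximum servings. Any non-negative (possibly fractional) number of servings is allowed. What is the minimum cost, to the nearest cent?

Cost per mg of iron: kidney beans $0.2903, eggs $0.3333, hummus $0.3421, tempeh $0.3833, brown rice $1.3000.
Take 1 serving of kidney beans: +3.1 mg iron for $0.90 (total $0.90, still need 7.8 mg).
Take 3 servings of eggs: +3.6 mg iron for $1.20 (total $2.10, still need 4.2 mg).
Take 2 servings of hummus: +3.8 mg iron for $1.30 (total $3.40, still need 0.4 mg).
Take 0.1333 servings of tempeh: +0.4 mg iron for $0.15 (total $3.55, still need 0.0 mg).
Greedy by cheapest-per-mg is optimal for a single linear constraint, so the minimum cost is $3.55.

$3.55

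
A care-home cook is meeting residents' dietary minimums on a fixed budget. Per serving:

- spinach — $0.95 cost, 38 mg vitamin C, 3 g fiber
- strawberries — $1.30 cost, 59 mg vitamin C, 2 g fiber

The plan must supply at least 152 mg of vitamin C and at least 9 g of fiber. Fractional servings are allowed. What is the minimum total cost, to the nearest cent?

spinach only: max(152/38, 9/3) = 4 servings → $3.80.
strawberries only: max(152/59, 9/2) = 4.5 servings → $5.85.
spinach + strawberries with both tight: 2.248 servings and 1.129 servings → $3.60.
Cheapest feasible corner: $3.60.

$3.60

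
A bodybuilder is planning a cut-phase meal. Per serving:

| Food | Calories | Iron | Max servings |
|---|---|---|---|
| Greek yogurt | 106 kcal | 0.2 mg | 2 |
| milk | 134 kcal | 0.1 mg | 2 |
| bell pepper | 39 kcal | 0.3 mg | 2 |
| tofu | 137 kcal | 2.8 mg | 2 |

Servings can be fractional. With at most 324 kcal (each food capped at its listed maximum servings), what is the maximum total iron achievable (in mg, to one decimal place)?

6.0 mg

Iron per kcal: tofu 0.02044, bell pepper 0.007692, Greek yogurt 0.001887, milk 0.0007463.
Take 2 servings of tofu: uses 274 kcal, +5.6 mg iron (running total 5.6 mg).
Take 1.282 servings of bell pepper: uses 50 kcal, +0.4 mg iron (running total 6.0 mg).
Filling greedily by iron-per-kcal is optimal for one linear limit, giving 6.0 mg.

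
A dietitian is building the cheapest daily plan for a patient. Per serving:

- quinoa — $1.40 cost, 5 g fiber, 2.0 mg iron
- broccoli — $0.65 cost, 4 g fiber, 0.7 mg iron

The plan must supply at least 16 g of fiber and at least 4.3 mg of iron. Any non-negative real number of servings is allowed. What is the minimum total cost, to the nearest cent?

$3.38

The cheapest plan sits at a corner of the feasible region — with two constraints it uses at most two foods.
quinoa only: max(16/5, 4.3/2.0) = 3.2 servings → $4.48.
broccoli only: max(16/4, 4.3/0.7) = 6.143 servings → $3.99.
quinoa + broccoli with both tight: 1.333 servings and 2.333 servings → $3.38.
The minimum over all feasible corners is $3.38.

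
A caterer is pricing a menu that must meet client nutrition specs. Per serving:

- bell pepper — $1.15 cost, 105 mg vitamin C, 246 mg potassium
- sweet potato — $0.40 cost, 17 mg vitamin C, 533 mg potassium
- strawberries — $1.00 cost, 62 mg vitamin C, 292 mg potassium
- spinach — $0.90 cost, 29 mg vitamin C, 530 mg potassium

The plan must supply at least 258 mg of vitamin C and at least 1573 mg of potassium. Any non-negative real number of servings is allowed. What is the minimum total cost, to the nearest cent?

A basic optimal solution has at most two foods positive. Try each food alone and each pair with both targets met exactly.
bell pepper only: max(258/105, 1573/246) = 6.394 servings → $7.35.
sweet potato only: max(258/17, 1573/533) = 15.18 servings → $6.07.
strawberries only: max(258/62, 1573/292) = 5.387 servings → $5.39.
spinach only: max(258/29, 1573/530) = 8.897 servings → $8.01.
bell pepper + sweet potato with both tight: 2.139 servings and 1.964 servings → $3.25.
bell pepper + strawberries with both targets exact would need a negative amount; discard.
bell pepper + spinach with both tight: 1.878 servings and 2.096 servings → $4.05.
sweet potato + strawberries with both tight: 0.7902 servings and 3.945 servings → $4.26.
sweet potato + spinach with both targets exact would need a negative amount; discard.
strawberries + spinach with both tight: 3.736 servings and 0.9097 servings → $4.55.
Cheapest feasible corner: $3.25.

$3.25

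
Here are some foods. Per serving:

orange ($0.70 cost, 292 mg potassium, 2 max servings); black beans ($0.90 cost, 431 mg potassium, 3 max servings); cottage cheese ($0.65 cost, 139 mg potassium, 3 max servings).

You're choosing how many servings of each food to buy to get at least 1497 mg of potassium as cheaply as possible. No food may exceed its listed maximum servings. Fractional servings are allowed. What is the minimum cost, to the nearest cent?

Cost per mg of potassium: black beans $0.0021, orange $0.0024, cottage cheese $0.0047.
Take 3 servings of black beans: +1293.0 mg potassium for $2.70 (total $2.70, still need 204.0 mg).
Take 0.6986 servings of orange: +204.0 mg potassium for $0.49 (total $3.19, still need 0.0 mg).
Filling from the cheapest source first is optimal under one linear minimum: $3.19.

$3.19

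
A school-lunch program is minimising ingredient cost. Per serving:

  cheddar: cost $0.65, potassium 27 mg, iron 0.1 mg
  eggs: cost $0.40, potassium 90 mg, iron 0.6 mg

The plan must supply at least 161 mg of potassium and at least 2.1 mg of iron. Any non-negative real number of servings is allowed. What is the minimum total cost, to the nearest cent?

Check every corner: each single food scaled to meet both minima, and each pair solved so both constraints bind.
cheddar only: max(161/27, 2.1/0.1) = 21 servings → $13.65.
eggs only: max(161/90, 2.1/0.6) = 3.5 servings → $1.40.
cheddar + eggs with both targets exact would need a negative amount; discard.
Cheapest feasible corner: $1.40.

$1.40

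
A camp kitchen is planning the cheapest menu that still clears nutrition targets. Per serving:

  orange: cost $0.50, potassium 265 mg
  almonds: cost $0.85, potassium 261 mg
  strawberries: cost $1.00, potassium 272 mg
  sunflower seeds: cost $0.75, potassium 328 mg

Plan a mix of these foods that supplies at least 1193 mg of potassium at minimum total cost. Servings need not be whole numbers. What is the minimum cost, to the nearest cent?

Cost per mg of potassium: orange $0.0019, sunflower seeds $0.0023, almonds $0.0033, strawberries $0.0037.
With no serving limits, use only orange: 1193 mg / 265 mg = 4.502 servings × $0.50 = $2.25.

$2.25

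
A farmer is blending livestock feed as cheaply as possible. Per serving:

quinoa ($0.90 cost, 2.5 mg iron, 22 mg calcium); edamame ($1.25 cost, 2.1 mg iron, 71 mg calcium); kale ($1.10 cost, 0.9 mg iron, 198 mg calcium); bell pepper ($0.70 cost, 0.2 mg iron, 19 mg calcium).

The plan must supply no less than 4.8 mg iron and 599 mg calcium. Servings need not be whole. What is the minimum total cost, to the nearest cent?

$4.00

A basic optimal solution has at most two foods positive. Try each food alone and each pair with both targets met exactly.
quinoa only: max(4.8/2.5, 599/22) = 27.23 servings → $24.50.
edamame only: max(4.8/2.1, 599/71) = 8.437 servings → $10.55.
kale only: max(4.8/0.9, 599/198) = 5.333 servings → $5.87.
bell pepper only: max(4.8/0.2, 599/19) = 31.53 servings → $22.07.
quinoa + edamame with both targets exact would need a negative amount; discard.
quinoa + kale with both tight: 0.8655 servings and 2.929 servings → $4.00.
quinoa + bell pepper: the both-tight solution has a negative serving — not a feasible corner.
edamame + kale with both tight: 1.169 servings and 2.606 servings → $4.33.
edamame + bell pepper: the both-tight solution has a negative serving — not a feasible corner.
kale + bell pepper with both tight: 1.271 servings and 18.28 servings → $14.19.
Cheapest feasible corner: $4.00.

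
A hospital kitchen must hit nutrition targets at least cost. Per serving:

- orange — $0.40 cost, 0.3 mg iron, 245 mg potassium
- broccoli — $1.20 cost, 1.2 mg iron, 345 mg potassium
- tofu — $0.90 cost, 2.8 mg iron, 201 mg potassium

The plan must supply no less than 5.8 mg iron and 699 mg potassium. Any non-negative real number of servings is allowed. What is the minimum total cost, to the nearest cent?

$2.25

A basic optimal solution has at most two foods positive. Try each food alone and each pair with both targets met exactly.
orange only: max(5.8/0.3, 699/245) = 19.33 servings → $7.73.
broccoli only: max(5.8/1.2, 699/345) = 4.833 servings → $5.80.
tofu only: max(5.8/2.8, 699/201) = 3.478 servings → $3.13.
orange + broccoli: intersection lies outside the first quadrant.
orange + tofu with both tight: 1.265 servings and 1.936 servings → $2.25.
broccoli + tofu with both tight: 1.092 servings and 1.603 servings → $2.75.
Cheapest feasible corner: $2.25.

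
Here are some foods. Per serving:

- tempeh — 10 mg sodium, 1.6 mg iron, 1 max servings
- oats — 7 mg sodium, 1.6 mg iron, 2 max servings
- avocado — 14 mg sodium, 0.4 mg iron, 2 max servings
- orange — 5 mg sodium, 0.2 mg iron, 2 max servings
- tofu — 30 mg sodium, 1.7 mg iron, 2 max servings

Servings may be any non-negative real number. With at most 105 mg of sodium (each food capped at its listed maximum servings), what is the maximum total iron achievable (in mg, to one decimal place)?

Iron per mg sodium: oats 0.2286, tempeh 0.16, tofu 0.05667, orange 0.04, avocado 0.02857.
Take 2 servings of oats: uses 14 mg sodium, +3.2 mg iron (running total 3.2 mg).
Take 1 serving of tempeh: uses 10 mg sodium, +1.6 mg iron (running total 4.8 mg).
Take 2 servings of tofu: uses 60 mg sodium, +3.4 mg iron (running total 8.2 mg).
Take 2 servings of orange: uses 10 mg sodium, +0.4 mg iron (running total 8.6 mg).
Take 0.7857 servings of avocado: uses 11 mg sodium, +0.3 mg iron (running total 8.9 mg).
Filling greedily by iron-per-mg sodium is optimal for one linear limit, giving 8.9 mg.

8.9 mg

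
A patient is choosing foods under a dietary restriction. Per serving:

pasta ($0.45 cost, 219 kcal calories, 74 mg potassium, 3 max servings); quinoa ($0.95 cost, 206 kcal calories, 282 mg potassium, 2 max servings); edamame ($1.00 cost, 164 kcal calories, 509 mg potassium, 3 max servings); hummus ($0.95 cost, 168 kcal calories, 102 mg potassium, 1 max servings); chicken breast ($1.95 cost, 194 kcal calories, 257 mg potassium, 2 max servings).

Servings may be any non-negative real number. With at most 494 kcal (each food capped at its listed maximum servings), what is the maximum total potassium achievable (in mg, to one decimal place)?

Potassium per kcal: edamame 3.104, quinoa 1.369, chicken breast 1.325, hummus 0.6071, pasta 0.3379.
Take 3 servings of edamame: uses 492 kcal, +1527.0 mg potassium (running total 1527.0 mg).
Take 0.009709 servings of quinoa: uses 2 kcal, +2.7 mg potassium (running total 1529.7 mg).
Filling greedily by potassium-per-kcal is optimal for one linear limit, giving 1529.7 mg.

1529.7 mg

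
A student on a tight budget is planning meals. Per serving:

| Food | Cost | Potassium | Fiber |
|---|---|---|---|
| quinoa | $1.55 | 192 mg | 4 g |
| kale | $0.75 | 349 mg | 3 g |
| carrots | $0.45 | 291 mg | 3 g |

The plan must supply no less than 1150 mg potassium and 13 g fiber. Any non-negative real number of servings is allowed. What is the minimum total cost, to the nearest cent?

The cheapest plan sits at a corner of the feasible region — with two constraints it uses at most two foods.
quinoa only: max(1150/192, 13/4) = 5.99 servings → $9.28.
kale only: max(1150/349, 13/3) = 4.333 servings → $3.25.
carrots only: max(1150/291, 13/3) = 4.333 servings → $1.95.
quinoa + kale with both tight: 1.326 servings and 2.566 servings → $3.98.
quinoa + carrots with both tight: 0.5663 servings and 3.578 servings → $2.49.
kale + carrots: the both-tight solution has a negative serving — not a feasible corner.
The minimum over all feasible corners is $1.95.

$1.95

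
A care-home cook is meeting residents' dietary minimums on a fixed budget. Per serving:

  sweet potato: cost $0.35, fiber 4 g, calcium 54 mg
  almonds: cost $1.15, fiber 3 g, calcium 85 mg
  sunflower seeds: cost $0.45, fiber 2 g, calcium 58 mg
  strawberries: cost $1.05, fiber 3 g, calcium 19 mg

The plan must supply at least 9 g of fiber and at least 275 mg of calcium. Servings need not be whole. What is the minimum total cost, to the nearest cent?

With two linear requirements the optimum uses one or two foods; enumerate the corners.
sweet potato only: max(9/4, 275/54) = 5.093 servings → $1.78.
almonds only: max(9/3, 275/85) = 3.235 servings → $3.72.
sunflower seeds only: max(9/2, 275/58) = 4.741 servings → $2.13.
strawberries only: max(9/3, 275/19) = 14.47 servings → $15.20.
sweet potato + almonds: intersection lies outside the first quadrant.
sweet potato + sunflower seeds: the both-tight solution has a negative serving — not a feasible corner.
sweet potato + strawberries: intersection lies outside the first quadrant.
almonds + sunflower seeds with both targets exact would need a negative amount; discard.
almonds + strawberries: intersection lies outside the first quadrant.
sunflower seeds + strawberries with both targets exact would need a negative amount; discard.
Cheapest feasible corner: $1.78.

$1.78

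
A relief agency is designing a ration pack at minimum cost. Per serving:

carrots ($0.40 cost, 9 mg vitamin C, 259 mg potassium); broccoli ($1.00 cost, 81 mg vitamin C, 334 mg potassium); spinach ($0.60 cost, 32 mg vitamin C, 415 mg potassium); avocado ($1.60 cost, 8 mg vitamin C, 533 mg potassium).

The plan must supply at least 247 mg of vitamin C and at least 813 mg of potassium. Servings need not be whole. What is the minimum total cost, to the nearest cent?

A basic optimal solution has at most two foods positive. Try each food alone and each pair with both targets met exactly.
carrots only: max(247/9, 813/259) = 27.44 servings → $10.98.
broccoli only: max(247/81, 813/334) = 3.049 servings → $3.05.
spinach only: max(247/32, 813/415) = 7.719 servings → $4.63.
avocado only: max(247/8, 813/533) = 30.88 servings → $49.40.
carrots + broccoli with both targets exact would need a negative amount; discard.
carrots + spinach with both targets exact would need a negative amount; discard.
carrots + avocado: the both-tight solution has a negative serving — not a feasible corner.
broccoli + spinach: intersection lies outside the first quadrant.
broccoli + avocado: intersection lies outside the first quadrant.
spinach + avocado with both targets exact would need a negative amount; discard.
So the least-cost plan costs $3.05.

$3.05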